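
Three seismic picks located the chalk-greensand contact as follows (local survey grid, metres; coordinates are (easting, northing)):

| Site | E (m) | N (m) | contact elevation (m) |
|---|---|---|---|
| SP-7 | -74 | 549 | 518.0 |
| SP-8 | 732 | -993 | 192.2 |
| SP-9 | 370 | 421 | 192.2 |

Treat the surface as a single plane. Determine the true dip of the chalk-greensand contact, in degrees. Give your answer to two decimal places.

39.28°

Two edge vectors: SP-7→SP-8 = (806, -1542, -325.8), SP-7→SP-9 = (444, -128, -325.8).
Normal n = (SP-7→SP-8) × (SP-7→SP-9) = (460681.2, 117939.6, 581480).
So ∂z/∂E = −n_x/n_z = −0.79226 and ∂z/∂N = −n_y/n_z = −0.20283.
Gradient magnitude |∇z| = √(a² + b²) = √(0.62767 + 0.04114) = 0.81781.
True dip = arctan(0.81781) = 39.28°, dipping toward ENE (azimuth ≈ 076°).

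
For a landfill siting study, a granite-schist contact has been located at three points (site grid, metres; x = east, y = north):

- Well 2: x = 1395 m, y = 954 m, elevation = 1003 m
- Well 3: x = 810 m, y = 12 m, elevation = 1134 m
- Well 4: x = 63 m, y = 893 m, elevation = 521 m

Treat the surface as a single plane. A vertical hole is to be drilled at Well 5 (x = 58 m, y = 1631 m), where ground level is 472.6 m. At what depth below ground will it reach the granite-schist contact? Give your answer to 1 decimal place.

229.8 m

Two edge vectors: Well 2→Well 3 = (-585, -942, 131), Well 2→Well 4 = (-1332, -61, -482).
Normal n = (Well 2→Well 3) × (Well 2→Well 4) = (462035, -456462, -1219059).
So ∂z/∂x = −n_x/n_z = 0.379010 and ∂z/∂y = −n_y/n_z = −0.374438.
Intercept c from Well 2: 1003 − 528.72 + 357.21 = 831.50.
At (58, 1631): z_contact = 21.98 − 610.71 + 831.50 = 242.77 m.
Depth below ground = 472.6 − 242.77 = 229.8 m.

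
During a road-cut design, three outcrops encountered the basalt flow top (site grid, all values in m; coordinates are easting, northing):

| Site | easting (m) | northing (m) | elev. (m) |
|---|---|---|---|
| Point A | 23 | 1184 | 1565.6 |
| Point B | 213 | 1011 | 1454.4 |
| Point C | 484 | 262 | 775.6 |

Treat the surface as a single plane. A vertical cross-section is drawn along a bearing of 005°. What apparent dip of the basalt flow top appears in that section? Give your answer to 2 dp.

Let the plane be z = a·easting + b·northing + c.
Point B−Point A: 190a − 173b = −111.2;  Point C−Point A: 461a − 922b = −790.
Solving gives a = 0.35780, b = 1.03573.
Unit vector along 005° is (sin 5°, cos 5°) = (0.0872, 0.9962).
Slope in that direction = a·(0.0872) + b·(0.9962) = 1.06297.
Apparent dip = arctan|1.06297| = 46.75° (true dip is 47.6°, so apparent ≤ true as expected).

46.75°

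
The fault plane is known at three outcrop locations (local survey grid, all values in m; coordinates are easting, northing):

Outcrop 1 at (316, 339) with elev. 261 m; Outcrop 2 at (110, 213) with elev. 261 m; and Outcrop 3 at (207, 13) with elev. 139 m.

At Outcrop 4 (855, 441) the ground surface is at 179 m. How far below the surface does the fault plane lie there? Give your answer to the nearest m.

Let the plane be z = a·easting + b·northing + c.
Outcrop 2−Outcrop 1: −206a − 126b = 0;  Outcrop 3−Outcrop 1: −109a − 326b = −122.
Solving gives a = −0.28775, b = 0.47044.
Then c = 261 − a·316 − b·339 = 192.45.
At (855, 441): z_contact = −246.0 + 207.5 + 192.45 = 153.9 m.
Depth below ground = 179 − 153.9 = 25 m.

25 m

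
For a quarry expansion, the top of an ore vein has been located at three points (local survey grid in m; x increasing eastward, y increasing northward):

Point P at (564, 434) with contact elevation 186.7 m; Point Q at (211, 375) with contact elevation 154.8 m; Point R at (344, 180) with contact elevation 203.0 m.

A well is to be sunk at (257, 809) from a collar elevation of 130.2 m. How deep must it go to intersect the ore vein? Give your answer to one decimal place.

42.2 m

Let the plane be z = a·x + b·y + c.
Point Q−Point P: −353a − 59b = −31.9;  Point R−Point P: −220a − 254b = 16.3.
Solving gives a = 0.11821, b = −0.16656.
Then c = 186.7 − a·564 − b·434 = 192.32.
At (257, 809): z_contact = 30.38 − 134.74 + 192.32 = 87.95 m.
Depth below ground = 130.2 − 87.95 = 42.2 m.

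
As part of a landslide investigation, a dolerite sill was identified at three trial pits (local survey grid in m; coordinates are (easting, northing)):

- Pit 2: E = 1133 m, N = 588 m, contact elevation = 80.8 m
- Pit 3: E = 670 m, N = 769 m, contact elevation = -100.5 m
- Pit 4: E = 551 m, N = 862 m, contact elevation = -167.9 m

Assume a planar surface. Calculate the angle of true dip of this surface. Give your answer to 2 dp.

26.44°

Let the plane be z = a·E + b·N + c.
Pit 3−Pit 2: −463a + 181b = −181.3;  Pit 4−Pit 2: −582a + 274b = −248.7.
Solving gives a = 0.21661, b = −0.44756.
Gradient magnitude |∇z| = √(a² + b²) = √(0.04692 + 0.20031) = 0.49722.
True dip = arctan(0.49722) = 26.44°, dipping toward NNW (azimuth ≈ 334°).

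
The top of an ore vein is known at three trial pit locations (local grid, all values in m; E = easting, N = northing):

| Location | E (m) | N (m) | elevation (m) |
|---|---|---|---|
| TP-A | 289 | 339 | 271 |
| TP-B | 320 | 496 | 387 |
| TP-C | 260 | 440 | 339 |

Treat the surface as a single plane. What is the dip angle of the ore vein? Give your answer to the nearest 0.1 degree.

35.9°

Let the plane be z = a·E + b·N + c.
TP-B−TP-A: 31a + 157b = 116;  TP-C−TP-A: −29a + 101b = 68.
Solving gives a = 0.13535, b = 0.71213.
Gradient magnitude |∇z| = √(a² + b²) = √(0.01832 + 0.50713) = 0.72488.
True dip = arctan(0.72488) = 35.9°, dipping toward S (azimuth ≈ 191°).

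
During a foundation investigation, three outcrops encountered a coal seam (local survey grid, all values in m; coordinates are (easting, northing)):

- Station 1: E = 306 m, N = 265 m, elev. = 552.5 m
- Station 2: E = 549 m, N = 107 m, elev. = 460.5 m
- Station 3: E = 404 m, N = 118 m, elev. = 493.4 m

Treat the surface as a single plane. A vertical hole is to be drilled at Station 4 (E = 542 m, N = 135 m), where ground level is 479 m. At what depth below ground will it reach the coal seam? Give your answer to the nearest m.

10 m

Two edge vectors: Station 1→Station 2 = (243, -158, -92), Station 1→Station 3 = (98, -147, -59.1).
Normal n = (Station 1→Station 2) × (Station 1→Station 3) = (-4186.2, 5345.3, -20237).
So ∂z/∂E = −n_x/n_z = −0.20686 and ∂z/∂N = −n_y/n_z = 0.26414.
Intercept c from Station 1: 552.5 + 63.30 − 70.00 = 545.80.
At (542, 135): z_contact = −112.1 + 35.7 + 545.80 = 469.3 m.
Depth below ground = 479 − 469.3 = 10 m.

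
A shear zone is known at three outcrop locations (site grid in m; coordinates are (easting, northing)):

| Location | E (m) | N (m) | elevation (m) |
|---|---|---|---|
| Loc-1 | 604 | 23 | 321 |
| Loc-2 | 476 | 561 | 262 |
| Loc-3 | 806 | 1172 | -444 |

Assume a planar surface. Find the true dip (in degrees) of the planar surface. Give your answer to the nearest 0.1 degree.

54.7°

Let the plane be z = a·E + b·N + c.
Loc-2−Loc-1: −128a + 538b = −59;  Loc-3−Loc-1: 202a + 1149b = −765.
Solving gives a = −1.34421, b = −0.42948.
Gradient magnitude |∇z| = √(a² + b²) = √(1.80690 + 0.18445) = 1.41115.
True dip = arctan(1.41115) = 54.7°, dipping toward ENE (azimuth ≈ 072°).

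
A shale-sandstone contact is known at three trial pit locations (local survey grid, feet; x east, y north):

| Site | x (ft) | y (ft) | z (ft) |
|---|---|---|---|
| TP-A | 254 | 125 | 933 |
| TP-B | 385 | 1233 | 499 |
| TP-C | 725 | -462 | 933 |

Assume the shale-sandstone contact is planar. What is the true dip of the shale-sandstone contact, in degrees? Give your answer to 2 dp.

Let the plane be z = a·x + b·y + c.
TP-B−TP-A: 131a + 1108b = −434;  TP-C−TP-A: 471a − 587b = 0.
Solving gives a = −0.42547, b = −0.34139.
Gradient magnitude |∇z| = √(a² + b²) = √(0.18103 + 0.11655) = 0.54551.
True dip = arctan(0.54551) = 28.61°, dipping toward NE (azimuth ≈ 051°).

28.61°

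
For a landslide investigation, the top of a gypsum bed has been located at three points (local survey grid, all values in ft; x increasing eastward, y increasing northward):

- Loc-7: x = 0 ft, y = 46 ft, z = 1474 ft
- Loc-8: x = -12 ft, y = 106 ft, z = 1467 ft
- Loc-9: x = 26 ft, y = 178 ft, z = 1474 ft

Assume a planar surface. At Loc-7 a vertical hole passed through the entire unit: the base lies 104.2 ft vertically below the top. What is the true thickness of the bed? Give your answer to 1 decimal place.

99.8 ft

Let the plane be z = a·x + b·y + c.
Loc-8−Loc-7: −12a + 60b = −7;  Loc-9−Loc-7: 26a + 132b = 0.
Solving gives a = 0.29389, b = −0.05789.
|∇z| = √(a²+b²) = 0.29954, so dip δ = arctan(0.29954) = 16.68°.
True thickness = vertical thickness × cos δ = 104.2 × cos 16.68° = 99.8 ft.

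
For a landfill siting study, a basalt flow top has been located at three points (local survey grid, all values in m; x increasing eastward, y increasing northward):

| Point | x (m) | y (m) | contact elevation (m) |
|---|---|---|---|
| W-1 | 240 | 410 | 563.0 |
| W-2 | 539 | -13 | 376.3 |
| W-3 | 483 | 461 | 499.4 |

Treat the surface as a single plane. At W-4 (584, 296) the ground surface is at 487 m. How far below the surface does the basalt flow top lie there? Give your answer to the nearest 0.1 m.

55.6 m

Let the plane be z = a·x + b·y + c.
W-2−W-1: 299a − 423b = −186.7;  W-3−W-1: 243a + 51b = −63.6.
Solving gives a = −0.30858, b = 0.22325.
Then c = 563 − a·240 − b·410 = 545.53.
At (584, 296): z_contact = −180.21 + 66.08 + 545.53 = 431.40 m.
Depth below ground = 487 − 431.40 = 55.6 m.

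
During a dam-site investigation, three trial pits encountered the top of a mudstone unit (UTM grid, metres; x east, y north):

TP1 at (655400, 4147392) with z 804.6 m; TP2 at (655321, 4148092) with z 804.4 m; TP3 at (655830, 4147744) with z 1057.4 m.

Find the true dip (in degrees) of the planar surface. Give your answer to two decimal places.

28.45°

Let the plane be z = a·x + b·y + c.
TP2−TP1: −79a + 700b = −0.2;  TP3−TP1: 430a + 352b = 252.8.
Solving gives a = 0.53840, b = 0.06048.
Gradient magnitude |∇z| = √(a² + b²) = √(0.28988 + 0.00366) = 0.54179.
True dip = arctan(0.54179) = 28.45°, dipping toward W (azimuth ≈ 264°).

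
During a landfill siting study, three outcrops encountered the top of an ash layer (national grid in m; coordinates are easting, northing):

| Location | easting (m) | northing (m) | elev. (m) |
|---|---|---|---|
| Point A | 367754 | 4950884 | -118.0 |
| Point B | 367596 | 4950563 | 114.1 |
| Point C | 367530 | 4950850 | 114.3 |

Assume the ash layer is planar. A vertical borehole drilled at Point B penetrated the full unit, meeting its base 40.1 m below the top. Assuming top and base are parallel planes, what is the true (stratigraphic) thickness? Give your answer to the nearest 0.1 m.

Let the plane be z = a·easting + b·northing + c.
Point B−Point A: −158a − 321b = 232.1;  Point C−Point A: −224a − 34b = 232.3.
Solving gives a = −1.00218, b = −0.22977.
|∇z| = √(a²+b²) = 1.02818, so dip δ = arctan(1.02818) = 45.80°.
True thickness = vertical thickness × cos δ = 40.1 × cos 45.80° = 28.0 m.

28.0 m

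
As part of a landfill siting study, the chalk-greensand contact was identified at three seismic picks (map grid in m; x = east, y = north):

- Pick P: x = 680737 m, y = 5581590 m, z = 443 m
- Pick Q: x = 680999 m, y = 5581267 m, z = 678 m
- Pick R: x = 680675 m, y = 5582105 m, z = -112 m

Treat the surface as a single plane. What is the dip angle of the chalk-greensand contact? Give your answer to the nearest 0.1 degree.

Two edge vectors: Pick P→Pick Q = (262, -323, 235), Pick P→Pick R = (-62, 515, -555).
Normal n = (Pick P→Pick Q) × (Pick P→Pick R) = (58240, 130840, 114904).
So ∂z/∂x = −n_x/n_z = −0.50686 and ∂z/∂y = −n_y/n_z = −1.13869.
Gradient magnitude |∇z| = √(a² + b²) = √(0.25690 + 1.29661) = 1.24640.
True dip = arctan(1.24640) = 51.3°, dipping toward NNE (azimuth ≈ 024°).

51.3°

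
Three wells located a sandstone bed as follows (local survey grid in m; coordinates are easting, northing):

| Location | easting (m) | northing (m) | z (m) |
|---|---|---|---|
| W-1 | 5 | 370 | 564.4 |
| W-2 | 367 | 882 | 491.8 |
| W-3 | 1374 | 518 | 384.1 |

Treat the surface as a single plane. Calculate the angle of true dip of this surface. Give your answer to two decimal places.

Two edge vectors: W-1→W-2 = (362, 512, -72.6), W-1→W-3 = (1369, 148, -180.3).
Normal n = (W-1→W-2) × (W-1→W-3) = (-81568.8, -34120.8, -647352).
So ∂z/∂easting = −n_x/n_z = −0.12600 and ∂z/∂northing = −n_y/n_z = −0.05271.
Gradient magnitude |∇z| = √(a² + b²) = √(0.01588 + 0.00278) = 0.13658.
True dip = arctan(0.13658) = 7.78°, dipping toward ENE (azimuth ≈ 067°).

7.78°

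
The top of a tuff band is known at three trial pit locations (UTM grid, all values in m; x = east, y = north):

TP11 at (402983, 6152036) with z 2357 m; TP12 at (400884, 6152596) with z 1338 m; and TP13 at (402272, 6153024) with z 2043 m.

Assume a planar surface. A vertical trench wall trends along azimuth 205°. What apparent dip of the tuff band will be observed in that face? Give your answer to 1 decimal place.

Two edge vectors: TP11→TP12 = (-2099, 560, -1019), TP11→TP13 = (-711, 988, -314).
Normal n = (TP11→TP12) × (TP11→TP13) = (830932, 65423, -1675652).
So ∂z/∂x = −n_x/n_z = 0.49589 and ∂z/∂y = −n_y/n_z = 0.03904.
Unit vector along 205° is (sin 205°, cos 205°) = (-0.4226, -0.9063).
Slope in that direction = a·(-0.4226) + b·(-0.9063) = −0.24496.
Apparent dip = arctan|0.24496| = 13.8° (true dip is 26.4°, so apparent ≤ true as expected).

13.8°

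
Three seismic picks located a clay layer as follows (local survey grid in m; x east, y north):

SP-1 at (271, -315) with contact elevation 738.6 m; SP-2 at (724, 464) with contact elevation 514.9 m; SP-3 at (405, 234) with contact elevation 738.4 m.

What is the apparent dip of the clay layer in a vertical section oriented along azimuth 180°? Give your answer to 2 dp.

11.70°

Let the plane be z = a·x + b·y + c.
SP-2−SP-1: 453a + 779b = −223.7;  SP-3−SP-1: 134a + 549b = −0.2.
Solving gives a = −0.84994, b = 0.20709.
Unit vector along 180° is (sin 180°, cos 180°) = (0.0000, -1.0000).
Slope in that direction = a·(0.0000) + b·(-1.0000) = −0.20709.
Apparent dip = arctan|0.20709| = 11.70° (true dip is 41.2°, so apparent ≤ true as expected).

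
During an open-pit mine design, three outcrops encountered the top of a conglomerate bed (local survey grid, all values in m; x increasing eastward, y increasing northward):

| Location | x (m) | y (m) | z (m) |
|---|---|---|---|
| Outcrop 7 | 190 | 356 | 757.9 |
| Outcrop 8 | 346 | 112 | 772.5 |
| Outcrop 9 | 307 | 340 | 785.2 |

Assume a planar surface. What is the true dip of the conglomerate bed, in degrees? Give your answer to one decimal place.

14.9°

Two edge vectors: Outcrop 7→Outcrop 8 = (156, -244, 14.6), Outcrop 7→Outcrop 9 = (117, -16, 27.3).
Normal n = (Outcrop 7→Outcrop 8) × (Outcrop 7→Outcrop 9) = (-6427.6, -2550.6, 26052).
So ∂z/∂x = −n_x/n_z = 0.24672 and ∂z/∂y = −n_y/n_z = 0.09790.
Gradient magnitude |∇z| = √(a² + b²) = √(0.06087 + 0.00959) = 0.26544.
True dip = arctan(0.26544) = 14.9°, dipping toward WSW (azimuth ≈ 248°).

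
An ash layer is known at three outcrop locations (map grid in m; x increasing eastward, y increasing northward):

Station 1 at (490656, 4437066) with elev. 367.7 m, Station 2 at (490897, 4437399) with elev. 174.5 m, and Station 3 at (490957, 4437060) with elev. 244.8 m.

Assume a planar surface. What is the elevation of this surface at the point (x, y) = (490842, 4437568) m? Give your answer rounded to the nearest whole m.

150 m

Let the plane be z = a·x + b·y + c.
Station 2−Station 1: 241a + 333b = −193.2;  Station 3−Station 1: 301a − 6b = −122.9.
Solving gives a = −0.41389963, b = −0.28063120.
Then c = 367.7 − a·490656 − b·4437066 = 1448629.20.
At (490842, 4437568): z = −203159.3 − 1245320.0 + 1448629.20 = 149.8 m.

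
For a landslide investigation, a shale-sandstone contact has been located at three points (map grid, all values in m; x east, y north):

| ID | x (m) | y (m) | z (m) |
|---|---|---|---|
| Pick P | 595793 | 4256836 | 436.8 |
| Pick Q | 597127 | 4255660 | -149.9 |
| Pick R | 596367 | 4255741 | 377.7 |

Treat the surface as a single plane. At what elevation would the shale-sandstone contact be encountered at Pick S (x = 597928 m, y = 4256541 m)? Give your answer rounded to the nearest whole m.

-1023 m

Let the plane be z = a·x + b·y + c.
Pick Q−Pick P: 1334a − 1176b = −586.7;  Pick R−Pick P: 574a − 1095b = −59.1.
Solving gives a = −0.72919756, b = −0.32827343.
Then c = 436.8 − a·595793 − b·4256836 = 1832293.74.
At (597928, 4256541): z = −436007.6 − 1397309.3 + 1832293.74 = -1023.2 m.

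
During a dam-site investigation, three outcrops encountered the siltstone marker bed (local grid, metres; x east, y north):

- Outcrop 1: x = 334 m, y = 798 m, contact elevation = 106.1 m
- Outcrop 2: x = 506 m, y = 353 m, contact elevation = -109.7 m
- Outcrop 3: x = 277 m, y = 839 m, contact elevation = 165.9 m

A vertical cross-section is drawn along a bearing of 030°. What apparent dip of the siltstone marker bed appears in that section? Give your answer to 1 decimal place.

Two edge vectors: Outcrop 1→Outcrop 2 = (172, -445, -215.8), Outcrop 1→Outcrop 3 = (-57, 41, 59.8).
Normal n = (Outcrop 1→Outcrop 2) × (Outcrop 1→Outcrop 3) = (-17763.2, 2015, -18313).
So ∂z/∂x = −n_x/n_z = −0.96998 and ∂z/∂y = −n_y/n_z = 0.11003.
Unit vector along 030° is (sin 30°, cos 30°) = (0.5000, 0.8660).
Slope in that direction = a·(0.5000) + b·(0.8660) = −0.38970.
Apparent dip = arctan|0.38970| = 21.3° (true dip is 44.3°, so apparent ≤ true as expected).

21.3°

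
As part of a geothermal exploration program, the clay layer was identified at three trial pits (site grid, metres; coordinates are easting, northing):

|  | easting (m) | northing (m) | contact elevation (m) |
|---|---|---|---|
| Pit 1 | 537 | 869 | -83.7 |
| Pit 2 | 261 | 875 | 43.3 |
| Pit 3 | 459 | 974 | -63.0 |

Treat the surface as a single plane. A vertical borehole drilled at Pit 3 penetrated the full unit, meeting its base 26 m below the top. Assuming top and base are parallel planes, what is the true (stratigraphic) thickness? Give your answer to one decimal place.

Let the plane be z = a·easting + b·northing + c.
Pit 2−Pit 1: −276a + 6b = 127;  Pit 3−Pit 1: −78a + 105b = 20.7.
Solving gives a = −0.46334, b = −0.14705.
|∇z| = √(a²+b²) = 0.48612, so dip δ = arctan(0.48612) = 25.93°.
True thickness = vertical thickness × cos δ = 26 × cos 25.93° = 23.4 m.

23.4 m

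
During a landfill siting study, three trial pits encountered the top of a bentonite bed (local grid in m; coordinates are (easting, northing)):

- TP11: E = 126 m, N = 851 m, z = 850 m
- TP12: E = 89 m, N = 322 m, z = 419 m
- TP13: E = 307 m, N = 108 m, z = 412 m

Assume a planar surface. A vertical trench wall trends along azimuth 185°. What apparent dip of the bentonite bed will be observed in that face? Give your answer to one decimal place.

39.5°

Let the plane be z = a·E + b·N + c.
TP12−TP11: −37a − 529b = −431;  TP13−TP11: 181a − 743b = −438.
Solving gives a = 0.71836, b = 0.76450.
Unit vector along 185° is (sin 185°, cos 185°) = (-0.0872, -0.9962).
Slope in that direction = a·(-0.0872) + b·(-0.9962) = −0.82420.
Apparent dip = arctan|0.82420| = 39.5° (true dip is 46.4°, so apparent ≤ true as expected).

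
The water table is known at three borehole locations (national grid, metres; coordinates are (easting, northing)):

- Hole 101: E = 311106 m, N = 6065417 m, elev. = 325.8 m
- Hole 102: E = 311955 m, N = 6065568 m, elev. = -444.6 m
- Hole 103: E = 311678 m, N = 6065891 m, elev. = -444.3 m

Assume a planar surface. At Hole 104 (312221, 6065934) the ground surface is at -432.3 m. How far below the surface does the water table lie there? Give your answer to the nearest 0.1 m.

468.6 m

Two edge vectors: Hole 101→Hole 102 = (849, 151, -770.4), Hole 101→Hole 103 = (572, 474, -770.1).
Normal n = (Hole 101→Hole 102) × (Hole 101→Hole 103) = (248884.5, 213146.1, 316054).
So ∂z/∂E = −n_x/n_z = −0.787474609 and ∂z/∂N = −n_y/n_z = −0.674397730.
Intercept c from Hole 101: 325.8 + 244988.08 + 4090503.45 = 4335817.33.
At (312221, 6065934): z_contact = −245866.11 − 4090852.12 + 4335817.33 = -900.90 m.
Depth below ground = -432.3 − (-900.90) = 468.6 m.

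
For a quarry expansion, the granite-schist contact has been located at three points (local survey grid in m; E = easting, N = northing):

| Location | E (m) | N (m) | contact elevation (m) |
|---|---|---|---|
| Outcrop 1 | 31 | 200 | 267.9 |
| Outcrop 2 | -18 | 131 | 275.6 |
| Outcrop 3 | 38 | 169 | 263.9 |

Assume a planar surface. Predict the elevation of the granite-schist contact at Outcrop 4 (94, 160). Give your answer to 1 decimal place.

Let the plane be z = a·E + b·N + c.
Outcrop 2−Outcrop 1: −49a − 69b = 7.7;  Outcrop 3−Outcrop 1: 7a − 31b = −4.
Solving gives a = −0.25709, b = 0.07098.
Then c = 267.9 − a·31 − b·200 = 261.67.
At (94, 160): z = −24.2 + 11.4 + 261.67 = 248.9 m.

248.9 m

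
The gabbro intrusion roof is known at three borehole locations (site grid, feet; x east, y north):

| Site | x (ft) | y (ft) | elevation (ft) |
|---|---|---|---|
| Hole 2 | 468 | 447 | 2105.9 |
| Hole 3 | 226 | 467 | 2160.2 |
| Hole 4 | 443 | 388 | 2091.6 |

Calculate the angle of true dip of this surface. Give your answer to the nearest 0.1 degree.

Let the plane be z = a·x + b·y + c.
Hole 3−Hole 2: −242a + 20b = 54.3;  Hole 4−Hole 2: −25a − 59b = −14.3.
Solving gives a = −0.19744, b = 0.32603.
Gradient magnitude |∇z| = √(a² + b²) = √(0.03898 + 0.10630) = 0.38115.
True dip = arctan(0.38115) = 20.9°, dipping toward SSE (azimuth ≈ 149°).

20.9°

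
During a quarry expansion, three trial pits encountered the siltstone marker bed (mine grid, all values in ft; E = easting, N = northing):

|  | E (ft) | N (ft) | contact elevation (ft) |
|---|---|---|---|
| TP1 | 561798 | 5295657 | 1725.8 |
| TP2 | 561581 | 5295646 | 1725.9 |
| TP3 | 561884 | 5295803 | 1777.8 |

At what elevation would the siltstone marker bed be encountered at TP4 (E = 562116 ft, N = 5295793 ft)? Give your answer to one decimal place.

Two edge vectors: TP1→TP2 = (-217, -11, 0.1), TP1→TP3 = (86, 146, 52).
Normal n = (TP1→TP2) × (TP1→TP3) = (-586.6, 11292.6, -30736).
So ∂z/∂E = −n_x/n_z = −0.019085112 and ∂z/∂N = −n_y/n_z = 0.367406299.
Intercept c from TP1: 1725.8 + 10721.98 − 1945657.74 = −1933209.96.
At (562116, 5295793): z = −10728.0 + 1945707.7 − 1933209.96 = 1769.7 ft.

1769.7 ft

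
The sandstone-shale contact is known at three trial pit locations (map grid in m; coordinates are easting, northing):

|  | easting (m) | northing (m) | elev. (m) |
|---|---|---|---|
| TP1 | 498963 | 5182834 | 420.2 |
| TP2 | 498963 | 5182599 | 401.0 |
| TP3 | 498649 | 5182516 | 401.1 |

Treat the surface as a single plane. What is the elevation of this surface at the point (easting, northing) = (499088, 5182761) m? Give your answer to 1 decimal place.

411.5 m

Two edge vectors: TP1→TP2 = (0, -235, -19.2), TP1→TP3 = (-314, -318, -19.1).
Normal n = (TP1→TP2) × (TP1→TP3) = (-1617.1, 6028.8, -73790).
So ∂z/∂easting = −n_x/n_z = −0.021914894 and ∂z/∂northing = −n_y/n_z = 0.081702128.
Intercept c from TP1: 420.2 + 10934.72 − 423448.57 = −412093.64.
At (499088, 5182761): z = −10937.5 + 423442.6 − 412093.64 = 411.5 m.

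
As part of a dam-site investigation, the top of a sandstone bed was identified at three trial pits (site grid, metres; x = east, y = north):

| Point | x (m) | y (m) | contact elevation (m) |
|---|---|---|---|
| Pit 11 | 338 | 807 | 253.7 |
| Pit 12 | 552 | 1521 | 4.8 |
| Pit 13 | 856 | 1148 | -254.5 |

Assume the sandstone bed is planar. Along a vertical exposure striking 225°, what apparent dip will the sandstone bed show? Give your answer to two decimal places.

Let the plane be z = a·x + b·y + c.
Pit 12−Pit 11: 214a + 714b = −248.9;  Pit 13−Pit 11: 518a + 341b = −508.2.
Solving gives a = −0.93634, b = −0.06796.
Unit vector along 225° is (sin 225°, cos 225°) = (-0.7071, -0.7071).
Slope in that direction = a·(-0.7071) + b·(-0.7071) = 0.71015.
Apparent dip = arctan|0.71015| = 35.38° (true dip is 43.2°, so apparent ≤ true as expected).

35.38°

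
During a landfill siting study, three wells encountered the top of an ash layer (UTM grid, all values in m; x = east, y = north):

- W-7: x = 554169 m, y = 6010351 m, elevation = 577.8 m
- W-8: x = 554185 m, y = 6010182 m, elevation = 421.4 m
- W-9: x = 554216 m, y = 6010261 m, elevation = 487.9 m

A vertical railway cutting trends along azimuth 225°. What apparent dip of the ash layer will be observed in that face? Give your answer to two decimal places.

Two edge vectors: W-7→W-8 = (16, -169, -156.4), W-7→W-9 = (47, -90, -89.9).
Normal n = (W-7→W-8) × (W-7→W-9) = (1117.1, -5912.4, 6503).
So ∂z/∂x = −n_x/n_z = −0.17178 and ∂z/∂y = −n_y/n_z = 0.90918.
Unit vector along 225° is (sin 225°, cos 225°) = (-0.7071, -0.7071).
Slope in that direction = a·(-0.7071) + b·(-0.7071) = −0.52142.
Apparent dip = arctan|0.52142| = 27.54° (true dip is 42.8°, so apparent ≤ true as expected).

27.54°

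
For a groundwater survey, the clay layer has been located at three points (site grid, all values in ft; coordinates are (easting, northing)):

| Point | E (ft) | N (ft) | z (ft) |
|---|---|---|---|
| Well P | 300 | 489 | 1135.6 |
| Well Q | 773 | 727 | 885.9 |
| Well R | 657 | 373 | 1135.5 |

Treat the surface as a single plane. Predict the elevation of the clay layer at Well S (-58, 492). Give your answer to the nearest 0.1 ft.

1207.9 ft

Two edge vectors: Well P→Well Q = (473, 238, -249.7), Well P→Well R = (357, -116, -0.1).
Normal n = (Well P→Well Q) × (Well P→Well R) = (-28989, -89095.6, -139834).
So ∂z/∂E = −n_x/n_z = −0.20731 and ∂z/∂N = −n_y/n_z = −0.63715.
Intercept c from Well P: 1135.6 + 62.19 + 311.57 = 1509.36.
At (-58, 492): z = 12.0 − 313.5 + 1509.36 = 1207.9 ft.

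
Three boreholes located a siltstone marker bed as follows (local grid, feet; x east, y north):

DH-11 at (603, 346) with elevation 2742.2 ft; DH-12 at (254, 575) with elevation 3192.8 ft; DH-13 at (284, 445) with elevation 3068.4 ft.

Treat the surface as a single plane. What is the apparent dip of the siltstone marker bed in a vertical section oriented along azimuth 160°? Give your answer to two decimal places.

Two edge vectors: DH-11→DH-12 = (-349, 229, 450.6), DH-11→DH-13 = (-319, 99, 326.2).
Normal n = (DH-11→DH-12) × (DH-11→DH-13) = (30090.4, -29897.6, 38500).
So ∂z/∂x = −n_x/n_z = −0.78157 and ∂z/∂y = −n_y/n_z = 0.77656.
Unit vector along 160° is (sin 160°, cos 160°) = (0.3420, -0.9397).
Slope in that direction = a·(0.3420) + b·(-0.9397) = −0.99704.
Apparent dip = arctan|0.99704| = 44.92° (true dip is 47.8°, so apparent ≤ true as expected).

44.92°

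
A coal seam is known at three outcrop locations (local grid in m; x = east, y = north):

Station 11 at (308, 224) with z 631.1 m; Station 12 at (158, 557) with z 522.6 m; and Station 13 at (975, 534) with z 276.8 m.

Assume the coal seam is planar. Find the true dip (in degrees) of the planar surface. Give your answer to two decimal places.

29.38°

Two edge vectors: Station 11→Station 12 = (-150, 333, -108.5), Station 11→Station 13 = (667, 310, -354.3).
Normal n = (Station 11→Station 12) × (Station 11→Station 13) = (-84346.9, -125514.5, -268611).
So ∂z/∂x = −n_x/n_z = −0.31401 and ∂z/∂y = −n_y/n_z = −0.46727.
Gradient magnitude |∇z| = √(a² + b²) = √(0.09860 + 0.21834) = 0.56298.
True dip = arctan(0.56298) = 29.38°, dipping toward NE (azimuth ≈ 034°).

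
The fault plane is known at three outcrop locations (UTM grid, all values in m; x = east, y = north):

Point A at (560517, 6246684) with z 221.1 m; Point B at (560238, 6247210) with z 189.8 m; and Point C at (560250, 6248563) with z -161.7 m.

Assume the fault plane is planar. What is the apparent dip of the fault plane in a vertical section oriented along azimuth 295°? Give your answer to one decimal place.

12.9°

Two edge vectors: Point A→Point B = (-279, 526, -31.3), Point A→Point C = (-267, 1879, -382.8).
Normal n = (Point A→Point B) × (Point A→Point C) = (-142540.1, -98444.1, -383799).
So ∂z/∂x = −n_x/n_z = −0.37139 and ∂z/∂y = −n_y/n_z = −0.25650.
Unit vector along 295° is (sin 295°, cos 295°) = (-0.9063, 0.4226).
Slope in that direction = a·(-0.9063) + b·(0.4226) = 0.22819.
Apparent dip = arctan|0.22819| = 12.9° (true dip is 24.3°, so apparent ≤ true as expected).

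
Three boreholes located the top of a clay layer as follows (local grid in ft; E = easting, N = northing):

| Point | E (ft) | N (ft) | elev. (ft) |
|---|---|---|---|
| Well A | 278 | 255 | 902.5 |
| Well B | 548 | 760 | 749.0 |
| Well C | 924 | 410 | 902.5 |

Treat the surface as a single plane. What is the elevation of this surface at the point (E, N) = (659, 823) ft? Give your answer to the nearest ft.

Let the plane be z = a·E + b·N + c.
Well B−Well A: 270a + 505b = −153.5;  Well C−Well A: 646a + 155b = 0.
Solving gives a = 0.08366, b = −0.34869.
Then c = 902.5 − a·278 − b·255 = 968.16.
At (659, 823): z = 55.1 − 287.0 + 968.16 = 736.3 ft.

736 ft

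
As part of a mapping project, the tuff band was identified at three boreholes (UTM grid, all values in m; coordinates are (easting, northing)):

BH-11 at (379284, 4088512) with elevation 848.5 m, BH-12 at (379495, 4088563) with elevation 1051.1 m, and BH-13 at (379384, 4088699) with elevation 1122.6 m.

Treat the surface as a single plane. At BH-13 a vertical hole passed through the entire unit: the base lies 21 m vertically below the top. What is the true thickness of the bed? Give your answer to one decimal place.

12.8 m

Let the plane be z = a·E + b·N + c.
BH-12−BH-11: 211a + 51b = 202.6;  BH-13−BH-11: 100a + 187b = 274.1.
Solving gives a = 0.69584, b = 1.09367.
|∇z| = √(a²+b²) = 1.29627, so dip δ = arctan(1.29627) = 52.35°.
True thickness = vertical thickness × cos δ = 21 × cos 52.35° = 12.8 m.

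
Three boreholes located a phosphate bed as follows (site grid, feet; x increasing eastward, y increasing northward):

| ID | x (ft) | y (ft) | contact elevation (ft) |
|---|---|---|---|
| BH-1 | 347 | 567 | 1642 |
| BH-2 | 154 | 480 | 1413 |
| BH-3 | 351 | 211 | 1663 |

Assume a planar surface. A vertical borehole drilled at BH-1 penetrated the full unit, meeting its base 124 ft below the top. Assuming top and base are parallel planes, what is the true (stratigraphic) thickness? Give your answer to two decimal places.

Two edge vectors: BH-1→BH-2 = (-193, -87, -229), BH-1→BH-3 = (4, -356, 21).
Normal n = (BH-1→BH-2) × (BH-1→BH-3) = (-83351, 3137, 69056).
So ∂z/∂x = −n_x/n_z = 1.20701 and ∂z/∂y = −n_y/n_z = −0.04543.
|∇z| = √(a²+b²) = 1.20786, so dip δ = arctan(1.20786) = 50.38°.
True thickness = vertical thickness × cos δ = 124 × cos 50.38° = 79.08 ft.

79.08 ft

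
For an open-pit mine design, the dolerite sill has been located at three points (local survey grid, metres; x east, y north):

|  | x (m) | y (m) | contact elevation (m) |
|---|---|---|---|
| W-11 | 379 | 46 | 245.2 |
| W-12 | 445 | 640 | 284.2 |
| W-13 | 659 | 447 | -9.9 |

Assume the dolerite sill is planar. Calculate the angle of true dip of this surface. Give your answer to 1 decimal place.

Two edge vectors: W-11→W-12 = (66, 594, 39), W-11→W-13 = (280, 401, -255.1).
Normal n = (W-11→W-12) × (W-11→W-13) = (-167168.4, 27756.6, -139854).
So ∂z/∂x = −n_x/n_z = −1.19531 and ∂z/∂y = −n_y/n_z = 0.19847.
Gradient magnitude |∇z| = √(a² + b²) = √(1.42876 + 0.03939) = 1.21167.
True dip = arctan(1.21167) = 50.5°, dipping toward E (azimuth ≈ 099°).

50.5°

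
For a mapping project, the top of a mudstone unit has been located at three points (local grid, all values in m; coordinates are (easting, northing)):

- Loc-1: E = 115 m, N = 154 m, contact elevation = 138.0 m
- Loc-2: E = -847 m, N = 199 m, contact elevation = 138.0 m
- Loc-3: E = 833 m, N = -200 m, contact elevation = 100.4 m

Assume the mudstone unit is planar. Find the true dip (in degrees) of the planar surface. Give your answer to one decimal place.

Two edge vectors: Loc-1→Loc-2 = (-962, 45, 0), Loc-1→Loc-3 = (718, -354, -37.6).
Normal n = (Loc-1→Loc-2) × (Loc-1→Loc-3) = (-1692, -36171.2, 308238).
So ∂z/∂E = −n_x/n_z = 0.00549 and ∂z/∂N = −n_y/n_z = 0.11735.
Gradient magnitude |∇z| = √(a² + b²) = √(0.00003 + 0.01377) = 0.11748.
True dip = arctan(0.11748) = 6.7°, dipping toward S (azimuth ≈ 183°).

6.7°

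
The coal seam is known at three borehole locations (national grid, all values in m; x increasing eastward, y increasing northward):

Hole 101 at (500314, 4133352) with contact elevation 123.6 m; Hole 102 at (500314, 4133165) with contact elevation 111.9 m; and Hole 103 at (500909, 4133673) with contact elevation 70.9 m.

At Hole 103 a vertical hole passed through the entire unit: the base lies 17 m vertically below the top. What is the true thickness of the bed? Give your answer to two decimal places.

Two edge vectors: Hole 101→Hole 102 = (0, -187, -11.7), Hole 101→Hole 103 = (595, 321, -52.7).
Normal n = (Hole 101→Hole 102) × (Hole 101→Hole 103) = (13610.6, -6961.5, 111265).
So ∂z/∂x = −n_x/n_z = −0.12233 and ∂z/∂y = −n_y/n_z = 0.06257.
|∇z| = √(a²+b²) = 0.13740, so dip δ = arctan(0.13740) = 7.82°.
True thickness = vertical thickness × cos δ = 17 × cos 7.82° = 16.84 m.

16.84 m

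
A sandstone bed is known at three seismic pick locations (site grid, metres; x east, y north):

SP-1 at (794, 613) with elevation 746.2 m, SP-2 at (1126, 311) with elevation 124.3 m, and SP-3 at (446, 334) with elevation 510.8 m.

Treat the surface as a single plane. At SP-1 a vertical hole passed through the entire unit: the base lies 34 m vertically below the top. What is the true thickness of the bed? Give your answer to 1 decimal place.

18.2 m

Let the plane be z = a·x + b·y + c.
SP-2−SP-1: 332a − 302b = −621.9;  SP-3−SP-1: −348a − 279b = −235.4.
Solving gives a = −0.51799, b = 1.48982.
|∇z| = √(a²+b²) = 1.57731, so dip δ = arctan(1.57731) = 57.63°.
True thickness = vertical thickness × cos δ = 34 × cos 57.63° = 18.2 m.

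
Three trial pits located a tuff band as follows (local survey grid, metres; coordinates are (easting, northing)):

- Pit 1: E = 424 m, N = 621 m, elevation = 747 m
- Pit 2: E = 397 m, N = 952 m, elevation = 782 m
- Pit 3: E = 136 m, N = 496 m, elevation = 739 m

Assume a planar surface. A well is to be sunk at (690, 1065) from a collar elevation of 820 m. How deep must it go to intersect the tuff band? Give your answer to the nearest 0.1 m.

31.3 m

Two edge vectors: Pit 1→Pit 2 = (-27, 331, 35), Pit 1→Pit 3 = (-288, -125, -8).
Normal n = (Pit 1→Pit 2) × (Pit 1→Pit 3) = (1727, -10296, 98703).
So ∂z/∂E = −n_x/n_z = −0.017497 and ∂z/∂N = −n_y/n_z = 0.104313.
Intercept c from Pit 1: 747 + 7.42 − 64.78 = 689.64.
At (690, 1065): z_contact = −12.07 + 111.09 + 689.64 = 788.66 m.
Depth below ground = 820 − 788.66 = 31.3 m.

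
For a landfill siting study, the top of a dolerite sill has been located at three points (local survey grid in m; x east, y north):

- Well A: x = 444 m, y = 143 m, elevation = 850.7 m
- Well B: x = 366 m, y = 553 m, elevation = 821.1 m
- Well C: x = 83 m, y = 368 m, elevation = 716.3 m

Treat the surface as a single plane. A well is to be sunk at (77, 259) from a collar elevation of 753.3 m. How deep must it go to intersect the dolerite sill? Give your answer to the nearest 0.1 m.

39.1 m

Two edge vectors: Well A→Well B = (-78, 410, -29.6), Well A→Well C = (-361, 225, -134.4).
Normal n = (Well A→Well B) × (Well A→Well C) = (-48444, 202.4, 130460).
So ∂z/∂x = −n_x/n_z = 0.37133 and ∂z/∂y = −n_y/n_z = −0.00155.
Intercept c from Well A: 850.7 − 164.87 + 0.22 = 686.05.
At (77, 259): z_contact = 28.59 − 0.40 + 686.05 = 714.24 m.
Depth below ground = 753.3 − 714.24 = 39.1 m.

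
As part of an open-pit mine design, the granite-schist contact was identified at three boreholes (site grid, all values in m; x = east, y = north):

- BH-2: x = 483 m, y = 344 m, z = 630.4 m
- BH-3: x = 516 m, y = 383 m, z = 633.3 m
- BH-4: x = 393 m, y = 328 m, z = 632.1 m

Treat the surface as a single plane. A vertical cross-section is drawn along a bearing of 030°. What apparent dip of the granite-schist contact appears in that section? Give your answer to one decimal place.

Two edge vectors: BH-2→BH-3 = (33, 39, 2.9), BH-2→BH-4 = (-90, -16, 1.7).
Normal n = (BH-2→BH-3) × (BH-2→BH-4) = (112.7, -317.1, 2982).
So ∂z/∂x = −n_x/n_z = −0.03779 and ∂z/∂y = −n_y/n_z = 0.10634.
Unit vector along 030° is (sin 30°, cos 30°) = (0.5000, 0.8660).
Slope in that direction = a·(0.5000) + b·(0.8660) = 0.07319.
Apparent dip = arctan|0.07319| = 4.2° (true dip is 6.4°, so apparent ≤ true as expected).

4.2°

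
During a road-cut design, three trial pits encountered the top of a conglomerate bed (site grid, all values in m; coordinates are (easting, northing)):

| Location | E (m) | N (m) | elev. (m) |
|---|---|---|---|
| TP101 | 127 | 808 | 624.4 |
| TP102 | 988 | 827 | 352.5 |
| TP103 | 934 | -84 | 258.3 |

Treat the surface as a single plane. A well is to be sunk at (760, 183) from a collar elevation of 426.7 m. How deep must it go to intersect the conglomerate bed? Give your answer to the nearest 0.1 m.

80.3 m

Two edge vectors: TP101→TP102 = (861, 19, -271.9), TP101→TP103 = (807, -892, -366.1).
Normal n = (TP101→TP102) × (TP101→TP103) = (-249490.7, 95788.8, -783345).
So ∂z/∂E = −n_x/n_z = −0.31849 and ∂z/∂N = −n_y/n_z = 0.12228.
Intercept c from TP101: 624.4 + 40.45 − 98.80 = 566.05.
At (760, 183): z_contact = −242.06 + 22.38 + 566.05 = 346.37 m.
Depth below ground = 426.7 − 346.37 = 80.3 m.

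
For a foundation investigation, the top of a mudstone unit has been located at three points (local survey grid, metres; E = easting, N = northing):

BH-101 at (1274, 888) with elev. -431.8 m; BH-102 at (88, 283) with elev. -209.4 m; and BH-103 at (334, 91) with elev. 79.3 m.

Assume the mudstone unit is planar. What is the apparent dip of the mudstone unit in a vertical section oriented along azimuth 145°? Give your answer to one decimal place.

Two edge vectors: BH-101→BH-102 = (-1186, -605, 222.4), BH-101→BH-103 = (-940, -797, 511.1).
Normal n = (BH-101→BH-102) × (BH-101→BH-103) = (-131962.7, 397108.6, 376542).
So ∂z/∂E = −n_x/n_z = 0.35046 and ∂z/∂N = −n_y/n_z = −1.05462.
Unit vector along 145° is (sin 145°, cos 145°) = (0.5736, -0.8192).
Slope in that direction = a·(0.5736) + b·(-0.8192) = 1.06491.
Apparent dip = arctan|1.06491| = 46.8° (true dip is 48.0°, so apparent ≤ true as expected).

46.8°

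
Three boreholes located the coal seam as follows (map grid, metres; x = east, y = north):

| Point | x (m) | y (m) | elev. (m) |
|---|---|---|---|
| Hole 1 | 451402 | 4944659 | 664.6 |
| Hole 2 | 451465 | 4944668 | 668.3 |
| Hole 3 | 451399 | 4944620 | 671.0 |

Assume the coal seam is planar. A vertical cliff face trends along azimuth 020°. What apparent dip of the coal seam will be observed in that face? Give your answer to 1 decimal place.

Let the plane be z = a·x + b·y + c.
Hole 2−Hole 1: 63a + 9b = 3.7;  Hole 3−Hole 1: −3a − 39b = 6.4.
Solving gives a = 0.08309, b = −0.17049.
Unit vector along 020° is (sin 20°, cos 20°) = (0.3420, 0.9397).
Slope in that direction = a·(0.3420) + b·(0.9397) = −0.13179.
Apparent dip = arctan|0.13179| = 7.5° (true dip is 10.7°, so apparent ≤ true as expected).

7.5°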